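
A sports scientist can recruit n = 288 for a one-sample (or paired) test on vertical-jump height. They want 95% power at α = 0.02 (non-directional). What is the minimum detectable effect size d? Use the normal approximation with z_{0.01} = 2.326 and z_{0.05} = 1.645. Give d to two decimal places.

d_min ≈ 0.23

For a single sample (or paired design) of n = 288: d_min = (z_{α/2} + z_β)/√n.
z-sum = 2.326 + 1.645 = 3.971.
d_min = 3.971 / √288 = 3.971 / 16.971 = 0.234.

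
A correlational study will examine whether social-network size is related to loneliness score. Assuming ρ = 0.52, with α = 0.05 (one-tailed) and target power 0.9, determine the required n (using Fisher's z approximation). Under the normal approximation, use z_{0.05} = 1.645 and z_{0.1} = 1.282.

Fisher's z: C = ½·ln((1+r)/(1−r)) = ½·ln(3.1667) = 0.5763.
n = ((z_{α} + z_β)/C)² + 3.
(1.645 + 1.282) / 0.5763 = 2.927 / 0.5763 = 5.079.
n = 5.079² + 3 = 25.80 + 3 = 28.8.
Round up.

n = 29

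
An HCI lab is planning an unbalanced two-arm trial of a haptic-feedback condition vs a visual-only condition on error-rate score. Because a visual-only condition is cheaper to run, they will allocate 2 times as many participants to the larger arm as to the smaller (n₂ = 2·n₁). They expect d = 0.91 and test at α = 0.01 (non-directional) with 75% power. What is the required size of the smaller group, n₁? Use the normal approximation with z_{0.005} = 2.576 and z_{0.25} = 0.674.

With allocation ratio k = n₂/n₁ = 2, Var(x̄₁−x̄₂) = σ²(1/n₁ + 1/(k·n₁)) = σ²·(k+1)/(k·n₁).
So n₁ = (1 + 1/k)·((z_{α/2} + z_β)/d)² = 1.500 × (3.250/0.91)².
n₁ = 1.500 × 12.76 = 19.1.
Round up: n₁ = 20, giving n₂ = 2 × 20 = 40.

n₁ = 20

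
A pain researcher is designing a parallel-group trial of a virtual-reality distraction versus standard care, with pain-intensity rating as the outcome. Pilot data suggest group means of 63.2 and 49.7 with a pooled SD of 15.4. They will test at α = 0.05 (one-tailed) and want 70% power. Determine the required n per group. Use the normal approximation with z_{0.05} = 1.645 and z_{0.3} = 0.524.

n = 13 per group

Cohen's d = |M₁ − M₂| / SD_pooled = |63.2 − 49.7| / 15.4 = 13.5 / 15.4 = 0.877.
For two independent groups with equal n: n = 2·((z_{α} + z_β) / d)².
z_{α} + z_β = 1.645 + 0.524 = 2.169.
n = 2 × (2.169 / 0.877)² = 2 × 2.473² = 2 × 6.12 = 12.2.
Round up to the next whole participant.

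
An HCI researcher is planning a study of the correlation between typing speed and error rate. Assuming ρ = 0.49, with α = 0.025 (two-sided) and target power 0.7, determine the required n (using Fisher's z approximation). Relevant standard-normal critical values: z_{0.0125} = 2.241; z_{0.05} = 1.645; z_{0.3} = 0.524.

n = 30

Fisher's z: C = ½·ln((1+r)/(1−r)) = ½·ln(2.9216) = 0.5361.
n = ((z_{α/2} + z_β)/C)² + 3.
(2.241 + 0.524) / 0.5361 = 2.765 / 0.5361 = 5.158.
n = 5.158² + 3 = 26.60 + 3 = 29.6.
Round up.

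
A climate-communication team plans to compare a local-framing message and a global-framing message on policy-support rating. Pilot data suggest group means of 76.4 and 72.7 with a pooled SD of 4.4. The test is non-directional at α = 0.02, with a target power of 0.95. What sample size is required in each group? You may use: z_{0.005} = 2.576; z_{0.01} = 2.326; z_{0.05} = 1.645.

Cohen's d = |M₁ − M₂| / SD_pooled = |76.4 − 72.7| / 4.4 = 3.7 / 4.4 = 0.841.
For two independent groups with equal n: n = 2·((z_{α/2} + z_β) / d)².
z_{α/2} + z_β = 2.326 + 1.645 = 3.971.
n = 2 × (3.971 / 0.841)² = 2 × 4.722² = 2 × 22.30 = 44.6.
Round up to the next whole participant.

n = 45 per group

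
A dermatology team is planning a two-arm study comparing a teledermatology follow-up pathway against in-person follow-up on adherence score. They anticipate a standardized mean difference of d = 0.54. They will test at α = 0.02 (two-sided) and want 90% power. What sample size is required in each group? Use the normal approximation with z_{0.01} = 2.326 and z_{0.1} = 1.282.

For two independent groups with equal n: n = 2·((z_{α/2} + z_β) / d)².
z_{α/2} + z_β = 2.326 + 1.282 = 3.608.
n = 2 × (3.608 / 0.54)² = 2 × 6.681² = 2 × 44.64 = 89.3.
Round up to the next whole participant.

n = 90 per group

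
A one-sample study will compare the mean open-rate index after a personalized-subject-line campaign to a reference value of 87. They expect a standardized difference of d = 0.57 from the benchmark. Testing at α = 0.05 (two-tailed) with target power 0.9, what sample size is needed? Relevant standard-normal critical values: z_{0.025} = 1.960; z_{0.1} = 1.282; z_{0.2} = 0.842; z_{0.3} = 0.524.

n = 33

For a one-sample test: n = ((z_{α/2} + z_β) / d)².
z_{α/2} + z_β = 1.960 + 1.282 = 3.242.
n = (3.242 / 0.57)² = 5.688² = 32.35.
Round up.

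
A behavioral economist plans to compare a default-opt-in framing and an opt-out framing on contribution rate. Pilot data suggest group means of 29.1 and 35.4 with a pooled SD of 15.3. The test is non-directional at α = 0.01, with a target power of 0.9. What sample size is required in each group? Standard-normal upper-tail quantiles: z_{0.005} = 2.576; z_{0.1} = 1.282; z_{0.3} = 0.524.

Cohen's d = |M₁ − M₂| / SD_pooled = |29.1 − 35.4| / 15.3 = 6.3 / 15.3 = 0.412.
For two independent groups with equal n: n = 2·((z_{α/2} + z_β) / d)².
z_{α/2} + z_β = 2.576 + 1.282 = 3.858.
n = 2 × (3.858 / 0.412)² = 2 × 9.364² = 2 × 87.69 = 175.4.
Round up to the next whole participant.

n = 176 per group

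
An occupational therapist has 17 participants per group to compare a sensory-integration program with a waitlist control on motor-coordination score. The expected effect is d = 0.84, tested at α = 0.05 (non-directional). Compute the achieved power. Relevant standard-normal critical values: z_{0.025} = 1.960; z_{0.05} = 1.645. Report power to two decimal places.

For two equal groups, power = Φ(d·√(n/2) − z_{α/2}).
d·√(n/2) = 0.84 × √(17/2) = 0.84 × 2.915 = 2.449.
z_β = 2.449 − 1.960 = 0.489.
Power = Φ(0.489) = 0.688.

power ≈ 0.69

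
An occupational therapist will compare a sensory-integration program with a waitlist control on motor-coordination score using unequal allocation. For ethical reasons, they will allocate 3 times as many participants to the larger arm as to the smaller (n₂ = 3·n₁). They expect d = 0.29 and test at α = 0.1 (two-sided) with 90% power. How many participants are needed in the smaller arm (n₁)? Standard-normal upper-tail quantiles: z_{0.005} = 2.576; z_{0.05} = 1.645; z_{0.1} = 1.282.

n₁ = 136

With allocation ratio k = n₂/n₁ = 3, Var(x̄₁−x̄₂) = σ²(1/n₁ + 1/(k·n₁)) = σ²·(k+1)/(k·n₁).
So n₁ = (1 + 1/k)·((z_{α/2} + z_β)/d)² = 1.333 × (2.927/0.29)².
n₁ = 1.333 × 101.87 = 135.8.
Round up: n₁ = 136, giving n₂ = 3 × 136 = 408.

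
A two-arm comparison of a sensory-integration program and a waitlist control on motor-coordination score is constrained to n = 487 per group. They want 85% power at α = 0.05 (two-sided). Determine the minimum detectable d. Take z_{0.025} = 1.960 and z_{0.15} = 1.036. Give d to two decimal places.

d_min ≈ 0.19

For two independent groups of n = 487 each: d_min = (z_{α/2} + z_β)·√(2/n).
z-sum = 1.960 + 1.036 = 2.996.
d_min = 2.996 × √(2/487) = 2.996 × 0.0641 = 0.192.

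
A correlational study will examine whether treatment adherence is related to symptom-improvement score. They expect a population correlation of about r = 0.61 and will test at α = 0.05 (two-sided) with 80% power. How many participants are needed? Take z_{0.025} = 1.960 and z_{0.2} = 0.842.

Fisher's z: C = ½·ln((1+r)/(1−r)) = ½·ln(4.1282) = 0.7089.
n = ((z_{α/2} + z_β)/C)² + 3.
(1.960 + 0.842) / 0.7089 = 2.802 / 0.7089 = 3.953.
n = 3.953² + 3 = 15.62 + 3 = 18.6.
Round up.

n = 19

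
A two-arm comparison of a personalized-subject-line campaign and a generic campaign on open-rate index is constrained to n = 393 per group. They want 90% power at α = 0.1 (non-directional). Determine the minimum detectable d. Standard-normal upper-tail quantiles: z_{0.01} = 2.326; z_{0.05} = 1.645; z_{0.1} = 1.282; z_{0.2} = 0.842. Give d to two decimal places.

For two independent groups of n = 393 each: d_min = (z_{α/2} + z_β)·√(2/n).
z-sum = 1.645 + 1.282 = 2.927.
d_min = 2.927 × √(2/393) = 2.927 × 0.0713 = 0.209.

d_min ≈ 0.21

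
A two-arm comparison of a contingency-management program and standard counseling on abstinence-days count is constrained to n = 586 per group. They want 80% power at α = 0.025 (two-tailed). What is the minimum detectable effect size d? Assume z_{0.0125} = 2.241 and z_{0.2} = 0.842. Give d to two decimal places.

For two independent groups of n = 586 each: d_min = (z_{α/2} + z_β)·√(2/n).
z-sum = 2.241 + 0.842 = 3.083.
d_min = 3.083 × √(2/586) = 3.083 × 0.0584 = 0.180.

d_min ≈ 0.18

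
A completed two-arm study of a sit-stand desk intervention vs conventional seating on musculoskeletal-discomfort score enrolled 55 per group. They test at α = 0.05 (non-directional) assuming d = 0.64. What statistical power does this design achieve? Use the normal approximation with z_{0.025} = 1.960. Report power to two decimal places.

For two equal groups, power = Φ(d·√(n/2) − z_{α/2}).
d·√(n/2) = 0.64 × √(55/2) = 0.64 × 5.244 = 3.356.
z_β = 3.356 − 1.960 = 1.396.
Power = Φ(1.396) = 0.919.

power ≈ 0.92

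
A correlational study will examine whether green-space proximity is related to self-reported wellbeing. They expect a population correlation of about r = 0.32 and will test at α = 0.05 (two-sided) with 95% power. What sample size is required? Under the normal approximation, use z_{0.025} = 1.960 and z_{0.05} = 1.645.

n = 122

Fisher's z: C = ½·ln((1+r)/(1−r)) = ½·ln(1.9412) = 0.3316.
n = ((z_{α/2} + z_β)/C)² + 3.
(1.960 + 1.645) / 0.3316 = 3.605 / 0.3316 = 10.872.
n = 10.872² + 3 = 118.19 + 3 = 121.2.
Round up.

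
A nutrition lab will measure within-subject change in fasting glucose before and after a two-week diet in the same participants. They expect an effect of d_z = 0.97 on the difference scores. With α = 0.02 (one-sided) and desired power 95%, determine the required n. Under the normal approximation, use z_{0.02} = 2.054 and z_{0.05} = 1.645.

For a paired (one-sample on differences) test: n = ((z_{α} + z_β) / d)².
z_{α} + z_β = 2.054 + 1.645 = 3.699.
n = (3.699 / 0.97)² = 3.813² = 14.54.
Round up.

n = 15 pairs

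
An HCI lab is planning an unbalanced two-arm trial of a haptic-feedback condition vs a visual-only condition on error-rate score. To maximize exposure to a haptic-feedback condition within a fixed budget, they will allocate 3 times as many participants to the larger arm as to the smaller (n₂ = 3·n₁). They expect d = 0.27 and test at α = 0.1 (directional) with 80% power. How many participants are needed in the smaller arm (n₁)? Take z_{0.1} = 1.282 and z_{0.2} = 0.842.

With allocation ratio k = n₂/n₁ = 3, Var(x̄₁−x̄₂) = σ²(1/n₁ + 1/(k·n₁)) = σ²·(k+1)/(k·n₁).
So n₁ = (1 + 1/k)·((z_{α} + z_β)/d)² = 1.333 × (2.124/0.27)².
n₁ = 1.333 × 61.88 = 82.5.
Round up: n₁ = 83, giving n₂ = 3 × 83 = 249.

n₁ = 83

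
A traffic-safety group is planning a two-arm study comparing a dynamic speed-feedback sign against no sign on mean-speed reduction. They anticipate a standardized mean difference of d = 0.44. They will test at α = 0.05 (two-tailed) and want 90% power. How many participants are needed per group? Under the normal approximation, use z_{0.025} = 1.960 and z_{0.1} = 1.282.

For two independent groups with equal n: n = 2·((z_{α/2} + z_β) / d)².
z_{α/2} + z_β = 1.960 + 1.282 = 3.242.
n = 2 × (3.242 / 0.44)² = 2 × 7.368² = 2 × 54.29 = 108.6.
Round up to the next whole participant.

n = 109 per group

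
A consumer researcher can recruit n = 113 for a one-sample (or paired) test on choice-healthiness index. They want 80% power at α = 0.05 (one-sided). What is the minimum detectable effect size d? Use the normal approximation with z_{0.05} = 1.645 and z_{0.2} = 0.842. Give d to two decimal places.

d_min ≈ 0.23

For a single sample (or paired design) of n = 113: d_min = (z_{α} + z_β)/√n.
z-sum = 1.645 + 0.842 = 2.487.
d_min = 2.487 / √113 = 2.487 / 10.630 = 0.234.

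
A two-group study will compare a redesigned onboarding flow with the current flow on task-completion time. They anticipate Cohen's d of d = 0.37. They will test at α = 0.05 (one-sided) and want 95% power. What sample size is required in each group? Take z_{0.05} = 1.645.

n = 159 per group

For two independent groups with equal n: n = 2·((z_{α} + z_β) / d)².
z_{α} + z_β = 1.645 + 1.645 = 3.290.
n = 2 × (3.290 / 0.37)² = 2 × 8.892² = 2 × 79.07 = 158.1.
Round up to the next whole participant.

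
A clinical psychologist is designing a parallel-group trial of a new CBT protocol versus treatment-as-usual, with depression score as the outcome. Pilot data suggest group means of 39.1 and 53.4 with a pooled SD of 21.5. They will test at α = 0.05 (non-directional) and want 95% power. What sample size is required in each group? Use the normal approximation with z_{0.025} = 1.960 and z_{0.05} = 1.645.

Cohen's d = |M₁ − M₂| / SD_pooled = |39.1 − 53.4| / 21.5 = 14.3 / 21.5 = 0.665.
For two independent groups with equal n: n = 2·((z_{α/2} + z_β) / d)².
z_{α/2} + z_β = 1.960 + 1.645 = 3.605.
n = 2 × (3.605 / 0.665)² = 2 × 5.421² = 2 × 29.39 = 58.8.
Round up to the next whole participant.

n = 59 per group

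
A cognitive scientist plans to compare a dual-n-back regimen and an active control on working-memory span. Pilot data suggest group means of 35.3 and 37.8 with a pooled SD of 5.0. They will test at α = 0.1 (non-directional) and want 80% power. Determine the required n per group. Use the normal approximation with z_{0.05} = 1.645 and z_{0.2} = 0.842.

n = 50 per group

Cohen's d = |M₁ − M₂| / SD_pooled = |35.3 − 37.8| / 5.0 = 2.5 / 5.0 = 0.500.
For two independent groups with equal n: n = 2·((z_{α/2} + z_β) / d)².
z_{α/2} + z_β = 1.645 + 0.842 = 2.487.
n = 2 × (2.487 / 0.500)² = 2 × 4.974² = 2 × 24.74 = 49.5.
Round up to the next whole participant.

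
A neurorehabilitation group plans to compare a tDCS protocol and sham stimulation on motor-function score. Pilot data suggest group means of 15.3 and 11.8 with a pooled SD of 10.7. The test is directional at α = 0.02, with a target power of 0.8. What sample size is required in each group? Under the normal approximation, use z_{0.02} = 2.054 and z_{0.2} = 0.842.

n = 157 per group

Cohen's d = |M₁ − M₂| / SD_pooled = |15.3 − 11.8| / 10.7 = 3.5 / 10.7 = 0.327.
For two independent groups with equal n: n = 2·((z_{α} + z_β) / d)².
z_{α} + z_β = 2.054 + 0.842 = 2.896.
n = 2 × (2.896 / 0.327)² = 2 × 8.856² = 2 × 78.43 = 156.9.
Round up to the next whole participant.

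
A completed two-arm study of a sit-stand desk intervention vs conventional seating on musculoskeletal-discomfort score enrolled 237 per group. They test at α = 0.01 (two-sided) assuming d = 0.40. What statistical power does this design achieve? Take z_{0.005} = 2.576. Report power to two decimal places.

power ≈ 0.96

For two equal groups, power = Φ(d·√(n/2) − z_{α/2}).
d·√(n/2) = 0.40 × √(237/2) = 0.40 × 10.886 = 4.354.
z_β = 4.354 − 2.576 = 1.778.
Power = Φ(1.778) = 0.962.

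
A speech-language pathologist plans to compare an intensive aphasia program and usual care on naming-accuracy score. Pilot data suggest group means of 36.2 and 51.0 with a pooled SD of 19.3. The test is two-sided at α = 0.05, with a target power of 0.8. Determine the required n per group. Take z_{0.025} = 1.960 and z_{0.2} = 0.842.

Cohen's d = |M₁ − M₂| / SD_pooled = |36.2 − 51.0| / 19.3 = 14.8 / 19.3 = 0.767.
For two independent groups with equal n: n = 2·((z_{α/2} + z_β) / d)².
z_{α/2} + z_β = 1.960 + 0.842 = 2.802.
n = 2 × (2.802 / 0.767)² = 2 × 3.653² = 2 × 13.35 = 26.7.
Round up to the next whole participant.

n = 27 per group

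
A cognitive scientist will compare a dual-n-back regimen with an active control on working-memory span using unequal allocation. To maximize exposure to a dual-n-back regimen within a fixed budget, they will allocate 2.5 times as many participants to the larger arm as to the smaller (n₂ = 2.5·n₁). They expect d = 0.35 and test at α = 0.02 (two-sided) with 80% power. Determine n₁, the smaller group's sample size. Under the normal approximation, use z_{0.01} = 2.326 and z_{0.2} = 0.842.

n₁ = 115

With allocation ratio k = n₂/n₁ = 2.5, Var(x̄₁−x̄₂) = σ²(1/n₁ + 1/(k·n₁)) = σ²·(k+1)/(k·n₁).
So n₁ = (1 + 1/k)·((z_{α/2} + z_β)/d)² = 1.400 × (3.168/0.35)².
n₁ = 1.400 × 81.93 = 114.7.
Round up: n₁ = 115, giving n₂ = ⌈2.5 × 115⌉ = ⌈287.5⌉ = 288.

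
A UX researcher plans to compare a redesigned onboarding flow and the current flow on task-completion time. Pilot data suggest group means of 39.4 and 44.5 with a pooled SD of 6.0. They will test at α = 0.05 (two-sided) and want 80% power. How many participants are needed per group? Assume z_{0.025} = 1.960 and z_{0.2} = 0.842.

n = 22 per group

Cohen's d = |M₁ − M₂| / SD_pooled = |39.4 − 44.5| / 6.0 = 5.1 / 6.0 = 0.850.
For two independent groups with equal n: n = 2·((z_{α/2} + z_β) / d)².
z_{α/2} + z_β = 1.960 + 0.842 = 2.802.
n = 2 × (2.802 / 0.850)² = 2 × 3.296² = 2 × 10.87 = 21.7.
Round up to the next whole participant.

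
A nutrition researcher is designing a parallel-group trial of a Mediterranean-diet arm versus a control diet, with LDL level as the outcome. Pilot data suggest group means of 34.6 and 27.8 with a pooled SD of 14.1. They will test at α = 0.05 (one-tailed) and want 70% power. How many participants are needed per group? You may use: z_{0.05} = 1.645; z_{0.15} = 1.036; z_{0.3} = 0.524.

Cohen's d = |M₁ − M₂| / SD_pooled = |34.6 − 27.8| / 14.1 = 6.8 / 14.1 = 0.482.
For two independent groups with equal n: n = 2·((z_{α} + z_β) / d)².
z_{α} + z_β = 1.645 + 0.524 = 2.169.
n = 2 × (2.169 / 0.482)² = 2 × 4.500² = 2 × 20.25 = 40.5.
Round up to the next whole participant.

n = 41 per group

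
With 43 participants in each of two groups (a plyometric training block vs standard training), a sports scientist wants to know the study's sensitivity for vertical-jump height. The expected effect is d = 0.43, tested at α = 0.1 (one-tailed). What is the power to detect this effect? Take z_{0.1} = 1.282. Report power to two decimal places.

power ≈ 0.76

For two equal groups, power = Φ(d·√(n/2) − z_{α}).
d·√(n/2) = 0.43 × √(43/2) = 0.43 × 4.637 = 1.994.
z_β = 1.994 − 1.282 = 0.712.
Power = Φ(0.712) = 0.762.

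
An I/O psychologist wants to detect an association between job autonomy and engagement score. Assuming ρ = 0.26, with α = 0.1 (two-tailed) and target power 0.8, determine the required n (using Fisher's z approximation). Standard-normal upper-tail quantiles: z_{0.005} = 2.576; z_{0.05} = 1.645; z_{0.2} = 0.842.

n = 91

Fisher's z: C = ½·ln((1+r)/(1−r)) = ½·ln(1.7027) = 0.2661.
n = ((z_{α/2} + z_β)/C)² + 3.
(1.645 + 0.842) / 0.2661 = 2.487 / 0.2661 = 9.346.
n = 9.346² + 3 = 87.35 + 3 = 90.3.
Round up.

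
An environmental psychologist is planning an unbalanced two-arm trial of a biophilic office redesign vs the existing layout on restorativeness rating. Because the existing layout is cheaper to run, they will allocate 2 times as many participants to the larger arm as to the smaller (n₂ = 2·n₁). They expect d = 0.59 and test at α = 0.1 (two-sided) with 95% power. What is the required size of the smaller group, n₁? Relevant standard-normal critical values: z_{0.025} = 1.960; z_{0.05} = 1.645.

n₁ = 47

With allocation ratio k = n₂/n₁ = 2, Var(x̄₁−x̄₂) = σ²(1/n₁ + 1/(k·n₁)) = σ²·(k+1)/(k·n₁).
So n₁ = (1 + 1/k)·((z_{α/2} + z_β)/d)² = 1.500 × (3.290/0.59)².
n₁ = 1.500 × 31.09 = 46.6.
Round up: n₁ = 47, giving n₂ = 2 × 47 = 94.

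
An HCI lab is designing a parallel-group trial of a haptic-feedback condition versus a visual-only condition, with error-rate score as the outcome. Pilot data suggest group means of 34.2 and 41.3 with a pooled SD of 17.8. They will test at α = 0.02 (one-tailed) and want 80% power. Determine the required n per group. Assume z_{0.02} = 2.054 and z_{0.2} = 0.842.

Cohen's d = |M₁ − M₂| / SD_pooled = |34.2 − 41.3| / 17.8 = 7.1 / 17.8 = 0.399.
For two independent groups with equal n: n = 2·((z_{α} + z_β) / d)².
z_{α} + z_β = 2.054 + 0.842 = 2.896.
n = 2 × (2.896 / 0.399)² = 2 × 7.258² = 2 × 52.68 = 105.4.
Round up to the next whole participant.

n = 106 per group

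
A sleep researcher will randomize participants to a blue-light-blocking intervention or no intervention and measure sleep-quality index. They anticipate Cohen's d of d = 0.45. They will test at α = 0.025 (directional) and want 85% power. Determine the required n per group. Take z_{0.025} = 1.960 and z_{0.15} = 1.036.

For two independent groups with equal n: n = 2·((z_{α} + z_β) / d)².
z_{α} + z_β = 1.960 + 1.036 = 2.996.
n = 2 × (2.996 / 0.45)² = 2 × 6.658² = 2 × 44.33 = 88.7.
Round up to the next whole participant.

n = 89 per group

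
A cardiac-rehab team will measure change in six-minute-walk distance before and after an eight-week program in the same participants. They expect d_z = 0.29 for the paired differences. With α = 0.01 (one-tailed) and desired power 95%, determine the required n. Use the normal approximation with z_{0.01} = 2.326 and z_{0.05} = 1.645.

n = 188 pairs

For a paired (one-sample on differences) test: n = ((z_{α} + z_β) / d)².
z_{α} + z_β = 2.326 + 1.645 = 3.971.
n = (3.971 / 0.29)² = 13.693² = 187.50.
Round up.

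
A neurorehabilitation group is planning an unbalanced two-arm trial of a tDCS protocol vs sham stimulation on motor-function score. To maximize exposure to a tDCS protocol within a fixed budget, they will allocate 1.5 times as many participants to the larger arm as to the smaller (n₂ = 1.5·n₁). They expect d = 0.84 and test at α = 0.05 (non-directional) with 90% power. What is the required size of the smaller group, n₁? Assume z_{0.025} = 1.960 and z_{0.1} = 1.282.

With allocation ratio k = n₂/n₁ = 1.5, Var(x̄₁−x̄₂) = σ²(1/n₁ + 1/(k·n₁)) = σ²·(k+1)/(k·n₁).
So n₁ = (1 + 1/k)·((z_{α/2} + z_β)/d)² = 1.667 × (3.242/0.84)².
n₁ = 1.667 × 14.90 = 24.8.
Round up: n₁ = 25, giving n₂ = ⌈1.5 × 25⌉ = ⌈37.5⌉ = 38.

n₁ = 25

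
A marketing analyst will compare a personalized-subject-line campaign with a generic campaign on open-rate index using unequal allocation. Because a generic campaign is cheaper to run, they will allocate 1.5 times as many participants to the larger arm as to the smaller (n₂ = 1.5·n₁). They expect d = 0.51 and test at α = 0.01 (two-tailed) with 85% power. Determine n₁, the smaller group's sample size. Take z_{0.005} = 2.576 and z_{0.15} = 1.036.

With allocation ratio k = n₂/n₁ = 1.5, Var(x̄₁−x̄₂) = σ²(1/n₁ + 1/(k·n₁)) = σ²·(k+1)/(k·n₁).
So n₁ = (1 + 1/k)·((z_{α/2} + z_β)/d)² = 1.667 × (3.612/0.51)².
n₁ = 1.667 × 50.16 = 83.6.
Round up: n₁ = 84, giving n₂ = 1.5 × 84 = 126.

n₁ = 84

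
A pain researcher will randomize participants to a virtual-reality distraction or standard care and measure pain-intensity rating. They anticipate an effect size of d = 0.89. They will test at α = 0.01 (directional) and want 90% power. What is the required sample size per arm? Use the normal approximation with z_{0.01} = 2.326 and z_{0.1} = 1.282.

n = 33 per group

For two independent groups with equal n: n = 2·((z_{α} + z_β) / d)².
z_{α} + z_β = 2.326 + 1.282 = 3.608.
n = 2 × (3.608 / 0.89)² = 2 × 4.054² = 2 × 16.43 = 32.9.
Round up to the next whole participant.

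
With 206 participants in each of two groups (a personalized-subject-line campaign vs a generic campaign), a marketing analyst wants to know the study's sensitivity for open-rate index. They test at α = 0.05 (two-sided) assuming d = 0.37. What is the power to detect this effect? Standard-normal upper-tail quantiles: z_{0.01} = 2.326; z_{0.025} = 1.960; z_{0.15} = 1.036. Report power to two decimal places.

power ≈ 0.96

For two equal groups, power = Φ(d·√(n/2) − z_{α/2}).
d·√(n/2) = 0.37 × √(206/2) = 0.37 × 10.149 = 3.755.
z_β = 3.755 − 1.960 = 1.795.
Power = Φ(1.795) = 0.964.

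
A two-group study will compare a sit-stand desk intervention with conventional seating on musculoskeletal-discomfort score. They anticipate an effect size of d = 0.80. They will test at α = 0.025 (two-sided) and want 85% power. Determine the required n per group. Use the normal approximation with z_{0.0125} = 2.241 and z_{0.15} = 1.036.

n = 34 per group

For two independent groups with equal n: n = 2·((z_{α/2} + z_β) / d)².
z_{α/2} + z_β = 2.241 + 1.036 = 3.277.
n = 2 × (3.277 / 0.80)² = 2 × 4.096² = 2 × 16.78 = 33.6.
Round up to the next whole participant.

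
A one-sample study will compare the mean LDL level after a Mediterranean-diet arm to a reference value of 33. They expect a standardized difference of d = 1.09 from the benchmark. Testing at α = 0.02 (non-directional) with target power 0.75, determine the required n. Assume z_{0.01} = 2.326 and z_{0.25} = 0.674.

n = 8

For a one-sample test: n = ((z_{α/2} + z_β) / d)².
z_{α/2} + z_β = 2.326 + 0.674 = 3.000.
n = (3.000 / 1.09)² = 2.752² = 7.58.
Round up.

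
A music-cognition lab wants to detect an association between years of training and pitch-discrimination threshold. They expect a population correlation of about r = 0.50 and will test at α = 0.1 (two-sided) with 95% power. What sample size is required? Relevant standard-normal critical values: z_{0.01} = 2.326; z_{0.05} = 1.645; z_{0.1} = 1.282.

Fisher's z: C = ½·ln((1+r)/(1−r)) = ½·ln(3.0000) = 0.5493.
n = ((z_{α/2} + z_β)/C)² + 3.
(1.645 + 1.645) / 0.5493 = 3.290 / 0.5493 = 5.989.
n = 5.989² + 3 = 35.87 + 3 = 38.9.
Round up.

n = 39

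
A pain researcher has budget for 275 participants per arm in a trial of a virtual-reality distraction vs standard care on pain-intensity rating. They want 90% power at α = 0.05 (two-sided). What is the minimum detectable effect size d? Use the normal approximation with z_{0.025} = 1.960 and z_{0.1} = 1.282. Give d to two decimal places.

For two independent groups of n = 275 each: d_min = (z_{α/2} + z_β)·√(2/n).
z-sum = 1.960 + 1.282 = 3.242.
d_min = 3.242 × √(2/275) = 3.242 × 0.0853 = 0.276.

d_min ≈ 0.28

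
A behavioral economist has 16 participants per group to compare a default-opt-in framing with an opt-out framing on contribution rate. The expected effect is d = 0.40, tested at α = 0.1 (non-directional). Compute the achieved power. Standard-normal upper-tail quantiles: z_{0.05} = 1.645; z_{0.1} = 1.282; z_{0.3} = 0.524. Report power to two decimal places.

For two equal groups, power = Φ(d·√(n/2) − z_{α/2}).
d·√(n/2) = 0.40 × √(16/2) = 0.40 × 2.828 = 1.131.
z_β = 1.131 − 1.645 = -0.514.
Power = Φ(-0.514) = 0.304.

power ≈ 0.30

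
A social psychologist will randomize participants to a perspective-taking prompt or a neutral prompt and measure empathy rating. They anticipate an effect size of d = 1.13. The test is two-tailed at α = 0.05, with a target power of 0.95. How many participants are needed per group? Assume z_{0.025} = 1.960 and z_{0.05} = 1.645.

For two independent groups with equal n: n = 2·((z_{α/2} + z_β) / d)².
z_{α/2} + z_β = 1.960 + 1.645 = 3.605.
n = 2 × (3.605 / 1.13)² = 2 × 3.190² = 2 × 10.18 = 20.4.
Round up to the next whole participant.

n = 21 per group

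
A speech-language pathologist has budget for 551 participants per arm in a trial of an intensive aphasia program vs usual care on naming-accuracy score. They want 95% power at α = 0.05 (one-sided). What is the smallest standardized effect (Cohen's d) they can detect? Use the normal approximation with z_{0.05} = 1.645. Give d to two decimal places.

For two independent groups of n = 551 each: d_min = (z_{α} + z_β)·√(2/n).
z-sum = 1.645 + 1.645 = 3.290.
d_min = 3.290 × √(2/551) = 3.290 × 0.0602 = 0.198.

d_min ≈ 0.20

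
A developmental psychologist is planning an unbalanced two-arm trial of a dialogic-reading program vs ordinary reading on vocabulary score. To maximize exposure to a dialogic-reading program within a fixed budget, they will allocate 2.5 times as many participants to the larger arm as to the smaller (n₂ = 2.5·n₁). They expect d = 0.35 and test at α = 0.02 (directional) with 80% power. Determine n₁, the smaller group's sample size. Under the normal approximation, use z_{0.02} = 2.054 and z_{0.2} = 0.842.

n₁ = 96

With allocation ratio k = n₂/n₁ = 2.5, Var(x̄₁−x̄₂) = σ²(1/n₁ + 1/(k·n₁)) = σ²·(k+1)/(k·n₁).
So n₁ = (1 + 1/k)·((z_{α} + z_β)/d)² = 1.400 × (2.896/0.35)².
n₁ = 1.400 × 68.46 = 95.8.
Round up: n₁ = 96, giving n₂ = 2.5 × 96 = 240.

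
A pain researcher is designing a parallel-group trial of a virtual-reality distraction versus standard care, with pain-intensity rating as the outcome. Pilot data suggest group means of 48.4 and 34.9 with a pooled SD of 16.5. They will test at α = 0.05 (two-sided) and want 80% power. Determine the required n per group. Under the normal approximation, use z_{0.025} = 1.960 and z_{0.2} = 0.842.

n = 24 per group

Cohen's d = |M₁ − M₂| / SD_pooled = |48.4 − 34.9| / 16.5 = 13.5 / 16.5 = 0.818.
For two independent groups with equal n: n = 2·((z_{α/2} + z_β) / d)².
z_{α/2} + z_β = 1.960 + 0.842 = 2.802.
n = 2 × (2.802 / 0.818)² = 2 × 3.425² = 2 × 11.73 = 23.5.
Round up to the next whole participant.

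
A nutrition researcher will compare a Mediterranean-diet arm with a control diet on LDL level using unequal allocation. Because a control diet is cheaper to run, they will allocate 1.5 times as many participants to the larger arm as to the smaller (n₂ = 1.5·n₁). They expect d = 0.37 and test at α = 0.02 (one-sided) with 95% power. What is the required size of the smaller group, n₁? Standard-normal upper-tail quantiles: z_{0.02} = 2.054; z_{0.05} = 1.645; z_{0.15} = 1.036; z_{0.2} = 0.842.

n₁ = 167

With allocation ratio k = n₂/n₁ = 1.5, Var(x̄₁−x̄₂) = σ²(1/n₁ + 1/(k·n₁)) = σ²·(k+1)/(k·n₁).
So n₁ = (1 + 1/k)·((z_{α} + z_β)/d)² = 1.667 × (3.699/0.37)².
n₁ = 1.667 × 99.95 = 166.6.
Round up: n₁ = 167, giving n₂ = ⌈1.5 × 167⌉ = ⌈250.5⌉ = 251.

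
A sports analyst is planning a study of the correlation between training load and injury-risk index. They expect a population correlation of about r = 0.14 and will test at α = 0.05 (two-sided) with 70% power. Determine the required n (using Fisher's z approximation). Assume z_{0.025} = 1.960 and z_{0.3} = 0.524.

Fisher's z: C = ½·ln((1+r)/(1−r)) = ½·ln(1.3256) = 0.1409.
n = ((z_{α/2} + z_β)/C)² + 3.
(1.960 + 0.524) / 0.1409 = 2.484 / 0.1409 = 17.630.
n = 17.630² + 3 = 310.80 + 3 = 313.8.
Round up.

n = 314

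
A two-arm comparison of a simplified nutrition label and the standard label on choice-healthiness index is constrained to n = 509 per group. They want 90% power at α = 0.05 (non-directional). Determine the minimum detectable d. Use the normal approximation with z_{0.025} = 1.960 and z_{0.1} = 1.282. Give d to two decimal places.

For two independent groups of n = 509 each: d_min = (z_{α/2} + z_β)·√(2/n).
z-sum = 1.960 + 1.282 = 3.242.
d_min = 3.242 × √(2/509) = 3.242 × 0.0627 = 0.203.

d_min ≈ 0.20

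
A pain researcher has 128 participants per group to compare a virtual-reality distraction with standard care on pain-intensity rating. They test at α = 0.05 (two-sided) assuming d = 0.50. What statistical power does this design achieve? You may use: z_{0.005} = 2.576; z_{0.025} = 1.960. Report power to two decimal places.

power ≈ 0.98

For two equal groups, power = Φ(d·√(n/2) − z_{α/2}).
d·√(n/2) = 0.50 × √(128/2) = 0.50 × 8.000 = 4.000.
z_β = 4.000 − 1.960 = 2.040.
Power = Φ(2.040) = 0.979.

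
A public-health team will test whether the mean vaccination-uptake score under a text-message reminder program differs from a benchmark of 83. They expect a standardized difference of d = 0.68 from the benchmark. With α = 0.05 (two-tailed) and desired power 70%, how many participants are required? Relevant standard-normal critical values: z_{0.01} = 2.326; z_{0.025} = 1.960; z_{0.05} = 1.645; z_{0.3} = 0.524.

For a one-sample test: n = ((z_{α/2} + z_β) / d)².
z_{α/2} + z_β = 1.960 + 0.524 = 2.484.
n = (2.484 / 0.68)² = 3.653² = 13.34.
Round up.

n = 14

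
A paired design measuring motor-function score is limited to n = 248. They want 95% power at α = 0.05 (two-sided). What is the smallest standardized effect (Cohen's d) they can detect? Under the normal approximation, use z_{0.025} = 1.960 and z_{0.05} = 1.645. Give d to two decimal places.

d_min ≈ 0.23

For a single sample (or paired design) of n = 248: d_min = (z_{α/2} + z_β)/√n.
z-sum = 1.960 + 1.645 = 3.605.
d_min = 3.605 / √248 = 3.605 / 15.748 = 0.229.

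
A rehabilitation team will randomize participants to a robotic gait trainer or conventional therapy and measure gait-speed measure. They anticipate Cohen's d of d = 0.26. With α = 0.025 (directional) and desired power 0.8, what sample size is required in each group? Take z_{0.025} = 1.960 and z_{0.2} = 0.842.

For two independent groups with equal n: n = 2·((z_{α} + z_β) / d)².
z_{α} + z_β = 1.960 + 0.842 = 2.802.
n = 2 × (2.802 / 0.26)² = 2 × 10.777² = 2 × 116.14 = 232.3.
Round up to the next whole participant.

n = 233 per group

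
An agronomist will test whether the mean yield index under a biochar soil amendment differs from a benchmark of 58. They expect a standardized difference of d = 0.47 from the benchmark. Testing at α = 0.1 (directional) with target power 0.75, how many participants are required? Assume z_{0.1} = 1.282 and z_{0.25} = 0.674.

n = 18

For a one-sample test: n = ((z_{α} + z_β) / d)².
z_{α} + z_β = 1.282 + 0.674 = 1.956.
n = (1.956 / 0.47)² = 4.162² = 17.32.
Round up.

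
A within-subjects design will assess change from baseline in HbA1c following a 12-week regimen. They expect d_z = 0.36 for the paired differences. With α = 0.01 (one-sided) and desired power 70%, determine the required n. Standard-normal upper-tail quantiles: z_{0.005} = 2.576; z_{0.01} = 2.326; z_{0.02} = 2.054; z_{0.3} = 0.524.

For a paired (one-sample on differences) test: n = ((z_{α} + z_β) / d)².
z_{α} + z_β = 2.326 + 0.524 = 2.850.
n = (2.850 / 0.36)² = 7.917² = 62.67.
Round up.

n = 63 pairs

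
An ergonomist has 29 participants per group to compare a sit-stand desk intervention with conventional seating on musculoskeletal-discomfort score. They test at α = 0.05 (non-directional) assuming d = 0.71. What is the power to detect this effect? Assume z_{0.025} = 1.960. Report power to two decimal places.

For two equal groups, power = Φ(d·√(n/2) − z_{α/2}).
d·√(n/2) = 0.71 × √(29/2) = 0.71 × 3.808 = 2.704.
z_β = 2.704 − 1.960 = 0.744.
Power = Φ(0.744) = 0.771.

power ≈ 0.77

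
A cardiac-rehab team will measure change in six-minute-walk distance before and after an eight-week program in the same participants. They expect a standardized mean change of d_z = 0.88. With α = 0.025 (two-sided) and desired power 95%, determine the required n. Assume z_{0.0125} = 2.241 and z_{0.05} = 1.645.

n = 20 pairs

For a paired (one-sample on differences) test: n = ((z_{α/2} + z_β) / d)².
z_{α/2} + z_β = 2.241 + 1.645 = 3.886.
n = (3.886 / 0.88)² = 4.416² = 19.50.
Round up.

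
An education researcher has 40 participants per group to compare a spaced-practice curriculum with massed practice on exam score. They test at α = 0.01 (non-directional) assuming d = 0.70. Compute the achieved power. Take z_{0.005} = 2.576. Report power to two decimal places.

For two equal groups, power = Φ(d·√(n/2) − z_{α/2}).
d·√(n/2) = 0.70 × √(40/2) = 0.70 × 4.472 = 3.130.
z_β = 3.130 − 2.576 = 0.554.
Power = Φ(0.554) = 0.710.

power ≈ 0.71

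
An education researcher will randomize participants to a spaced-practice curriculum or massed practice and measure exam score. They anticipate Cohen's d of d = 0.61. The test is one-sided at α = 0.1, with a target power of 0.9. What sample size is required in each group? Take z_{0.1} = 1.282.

n = 36 per group

For two independent groups with equal n: n = 2·((z_{α} + z_β) / d)².
z_{α} + z_β = 1.282 + 1.282 = 2.564.
n = 2 × (2.564 / 0.61)² = 2 × 4.203² = 2 × 17.67 = 35.3.
Round up to the next whole participant.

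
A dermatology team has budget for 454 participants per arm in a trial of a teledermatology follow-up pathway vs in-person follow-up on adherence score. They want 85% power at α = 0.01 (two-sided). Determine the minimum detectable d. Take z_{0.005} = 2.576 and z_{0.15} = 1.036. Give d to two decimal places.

d_min ≈ 0.24

For two independent groups of n = 454 each: d_min = (z_{α/2} + z_β)·√(2/n).
z-sum = 2.576 + 1.036 = 3.612.
d_min = 3.612 × √(2/454) = 3.612 × 0.0664 = 0.240.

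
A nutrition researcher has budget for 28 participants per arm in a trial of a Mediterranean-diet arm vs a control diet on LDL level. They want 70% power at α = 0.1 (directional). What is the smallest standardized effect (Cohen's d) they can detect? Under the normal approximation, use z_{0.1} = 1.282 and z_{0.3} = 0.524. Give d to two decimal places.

d_min ≈ 0.48

For two independent groups of n = 28 each: d_min = (z_{α} + z_β)·√(2/n).
z-sum = 1.282 + 0.524 = 1.806.
d_min = 1.806 × √(2/28) = 1.806 × 0.2673 = 0.483.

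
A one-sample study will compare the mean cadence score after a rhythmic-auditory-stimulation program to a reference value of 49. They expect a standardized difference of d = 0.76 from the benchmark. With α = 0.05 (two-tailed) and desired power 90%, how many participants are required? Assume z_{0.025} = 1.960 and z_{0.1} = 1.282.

n = 19

For a one-sample test: n = ((z_{α/2} + z_β) / d)².
z_{α/2} + z_β = 1.960 + 1.282 = 3.242.
n = (3.242 / 0.76)² = 4.266² = 18.20.
Round up.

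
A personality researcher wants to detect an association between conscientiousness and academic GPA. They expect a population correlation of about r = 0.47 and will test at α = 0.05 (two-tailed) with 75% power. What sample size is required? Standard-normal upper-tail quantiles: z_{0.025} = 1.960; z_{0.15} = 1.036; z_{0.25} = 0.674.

Fisher's z: C = ½·ln((1+r)/(1−r)) = ½·ln(2.7736) = 0.5101.
n = ((z_{α/2} + z_β)/C)² + 3.
(1.960 + 0.674) / 0.5101 = 2.634 / 0.5101 = 5.164.
n = 5.164² + 3 = 26.66 + 3 = 29.7.
Round up.

n = 30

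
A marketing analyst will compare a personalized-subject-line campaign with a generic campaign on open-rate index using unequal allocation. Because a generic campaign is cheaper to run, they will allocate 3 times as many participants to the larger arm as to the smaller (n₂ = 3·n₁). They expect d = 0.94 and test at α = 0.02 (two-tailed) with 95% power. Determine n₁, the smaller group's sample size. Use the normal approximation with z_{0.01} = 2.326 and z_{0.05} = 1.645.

n₁ = 24

With allocation ratio k = n₂/n₁ = 3, Var(x̄₁−x̄₂) = σ²(1/n₁ + 1/(k·n₁)) = σ²·(k+1)/(k·n₁).
So n₁ = (1 + 1/k)·((z_{α/2} + z_β)/d)² = 1.333 × (3.971/0.94)².
n₁ = 1.333 × 17.85 = 23.8.
Round up: n₁ = 24, giving n₂ = 3 × 24 = 72.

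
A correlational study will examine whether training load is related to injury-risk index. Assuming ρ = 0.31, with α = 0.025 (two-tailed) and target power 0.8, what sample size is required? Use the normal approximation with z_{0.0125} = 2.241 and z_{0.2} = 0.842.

Fisher's z: C = ½·ln((1+r)/(1−r)) = ½·ln(1.8986) = 0.3205.
n = ((z_{α/2} + z_β)/C)² + 3.
(2.241 + 0.842) / 0.3205 = 3.083 / 0.3205 = 9.619.
n = 9.619² + 3 = 92.53 + 3 = 95.5.
Round up.

n = 96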